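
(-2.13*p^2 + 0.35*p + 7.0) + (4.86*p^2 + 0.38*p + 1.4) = 2.73*p^2 + 0.73*p + 8.4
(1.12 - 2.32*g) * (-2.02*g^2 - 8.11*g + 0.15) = 4.6864*g^3 + 16.5528*g^2 - 9.4312*g + 0.168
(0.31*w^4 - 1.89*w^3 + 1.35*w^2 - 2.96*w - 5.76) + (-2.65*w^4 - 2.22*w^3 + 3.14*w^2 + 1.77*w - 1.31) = -2.34*w^4 - 4.11*w^3 + 4.49*w^2 - 1.19*w - 7.07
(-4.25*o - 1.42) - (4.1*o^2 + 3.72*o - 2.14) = -4.1*o^2 - 7.97*o + 0.72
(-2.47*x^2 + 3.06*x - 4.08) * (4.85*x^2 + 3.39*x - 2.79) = -11.9795*x^4 + 6.4677*x^3 - 2.5233*x^2 - 22.3686*x + 11.3832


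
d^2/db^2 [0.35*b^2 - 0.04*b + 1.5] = 0.700000000000000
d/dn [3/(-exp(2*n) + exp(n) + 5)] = (6*exp(n) - 3)*exp(n)/(-exp(2*n) + exp(n) + 5)^2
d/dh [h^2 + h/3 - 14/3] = 2*h + 1/3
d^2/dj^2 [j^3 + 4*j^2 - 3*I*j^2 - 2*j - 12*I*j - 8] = 6*j + 8 - 6*I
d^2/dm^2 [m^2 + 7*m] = 2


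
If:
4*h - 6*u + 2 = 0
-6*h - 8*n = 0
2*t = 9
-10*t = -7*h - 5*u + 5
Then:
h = 145/31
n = -435/124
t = 9/2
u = 107/31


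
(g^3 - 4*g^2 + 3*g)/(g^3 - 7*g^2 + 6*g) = (g - 3)/(g - 6)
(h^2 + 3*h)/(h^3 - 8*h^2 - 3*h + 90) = h/(h^2 - 11*h + 30)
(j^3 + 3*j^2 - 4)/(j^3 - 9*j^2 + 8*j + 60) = (j^2 + j - 2)/(j^2 - 11*j + 30)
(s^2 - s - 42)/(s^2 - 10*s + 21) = (s + 6)/(s - 3)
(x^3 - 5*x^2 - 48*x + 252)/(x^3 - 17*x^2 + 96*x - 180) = (x + 7)/(x - 5)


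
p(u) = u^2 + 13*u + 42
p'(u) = 2*u + 13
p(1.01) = 56.15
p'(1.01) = 15.02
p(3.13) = 92.49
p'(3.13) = 19.26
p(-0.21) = 39.31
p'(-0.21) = 12.58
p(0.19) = 44.51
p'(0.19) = 13.38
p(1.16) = 58.43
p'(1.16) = 15.32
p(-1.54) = 24.35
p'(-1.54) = 9.92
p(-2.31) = 17.31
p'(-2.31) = 8.38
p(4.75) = 126.31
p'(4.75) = 22.50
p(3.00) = 90.00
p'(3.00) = 19.00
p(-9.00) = 6.00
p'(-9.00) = -5.00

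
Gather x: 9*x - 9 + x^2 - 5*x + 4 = x^2 + 4*x - 5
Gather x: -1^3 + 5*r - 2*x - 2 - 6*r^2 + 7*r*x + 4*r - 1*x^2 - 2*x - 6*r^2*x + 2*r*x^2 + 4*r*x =-6*r^2 + 9*r + x^2*(2*r - 1) + x*(-6*r^2 + 11*r - 4) - 3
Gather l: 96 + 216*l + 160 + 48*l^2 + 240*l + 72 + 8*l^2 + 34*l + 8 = 56*l^2 + 490*l + 336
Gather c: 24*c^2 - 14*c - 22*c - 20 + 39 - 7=24*c^2 - 36*c + 12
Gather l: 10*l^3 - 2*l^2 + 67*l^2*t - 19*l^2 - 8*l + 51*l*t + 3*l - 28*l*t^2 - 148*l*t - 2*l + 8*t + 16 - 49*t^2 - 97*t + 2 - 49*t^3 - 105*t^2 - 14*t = 10*l^3 + l^2*(67*t - 21) + l*(-28*t^2 - 97*t - 7) - 49*t^3 - 154*t^2 - 103*t + 18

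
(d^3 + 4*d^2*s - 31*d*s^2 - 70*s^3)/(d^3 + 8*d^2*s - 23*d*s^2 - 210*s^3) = (d + 2*s)/(d + 6*s)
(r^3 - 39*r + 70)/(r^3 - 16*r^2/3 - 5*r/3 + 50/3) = 3*(r + 7)/(3*r + 5)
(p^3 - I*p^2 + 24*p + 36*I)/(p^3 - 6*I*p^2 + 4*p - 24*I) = (p + 3*I)/(p - 2*I)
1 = 1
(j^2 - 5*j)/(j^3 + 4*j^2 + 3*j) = (j - 5)/(j^2 + 4*j + 3)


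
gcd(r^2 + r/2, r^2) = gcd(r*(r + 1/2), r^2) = r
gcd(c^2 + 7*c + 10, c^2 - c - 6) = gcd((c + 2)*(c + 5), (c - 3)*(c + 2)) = c + 2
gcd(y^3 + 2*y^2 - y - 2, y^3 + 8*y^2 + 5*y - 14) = y^2 + y - 2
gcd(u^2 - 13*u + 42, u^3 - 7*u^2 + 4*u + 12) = u - 6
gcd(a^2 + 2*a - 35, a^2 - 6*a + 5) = a - 5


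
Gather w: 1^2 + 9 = 10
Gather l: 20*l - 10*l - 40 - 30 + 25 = 10*l - 45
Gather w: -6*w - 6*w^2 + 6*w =-6*w^2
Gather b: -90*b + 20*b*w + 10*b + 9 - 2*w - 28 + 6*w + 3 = b*(20*w - 80) + 4*w - 16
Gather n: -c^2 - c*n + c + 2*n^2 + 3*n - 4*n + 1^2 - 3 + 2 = -c^2 + c + 2*n^2 + n*(-c - 1)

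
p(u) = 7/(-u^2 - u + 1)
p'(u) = 7*(2*u + 1)/(-u^2 - u + 1)^2 = 7*(2*u + 1)/(u^2 + u - 1)^2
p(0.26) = 10.41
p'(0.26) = 23.53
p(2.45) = -0.94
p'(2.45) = 0.74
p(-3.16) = -1.20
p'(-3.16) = -1.10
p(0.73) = -26.63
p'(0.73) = 249.14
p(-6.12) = -0.23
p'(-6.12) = -0.09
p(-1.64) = -141.13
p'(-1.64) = -6487.38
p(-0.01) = 6.93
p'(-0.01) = 6.73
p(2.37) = -1.00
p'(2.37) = 0.82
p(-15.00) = -0.03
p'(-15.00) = 0.00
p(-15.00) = -0.03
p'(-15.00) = 0.00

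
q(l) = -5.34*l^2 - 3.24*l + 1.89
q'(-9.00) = 92.88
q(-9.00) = -401.49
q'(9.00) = -99.36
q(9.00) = -459.81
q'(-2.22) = 20.47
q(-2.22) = -17.23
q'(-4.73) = 47.28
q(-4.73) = -102.26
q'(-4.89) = 48.99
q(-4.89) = -109.96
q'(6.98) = -77.79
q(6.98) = -280.89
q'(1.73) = -21.72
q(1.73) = -19.70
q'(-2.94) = 28.16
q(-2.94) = -34.74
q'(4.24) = -48.52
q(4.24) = -107.85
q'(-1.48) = 12.57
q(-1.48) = -5.01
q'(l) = -10.68*l - 3.24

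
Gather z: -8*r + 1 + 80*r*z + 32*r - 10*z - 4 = 24*r + z*(80*r - 10) - 3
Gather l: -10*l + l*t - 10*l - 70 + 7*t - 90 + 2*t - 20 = l*(t - 20) + 9*t - 180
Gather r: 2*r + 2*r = 4*r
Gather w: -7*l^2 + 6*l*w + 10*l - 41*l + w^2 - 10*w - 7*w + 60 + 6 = -7*l^2 - 31*l + w^2 + w*(6*l - 17) + 66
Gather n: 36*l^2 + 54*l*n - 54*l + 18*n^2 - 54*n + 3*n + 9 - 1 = 36*l^2 - 54*l + 18*n^2 + n*(54*l - 51) + 8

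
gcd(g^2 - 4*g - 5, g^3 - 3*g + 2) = 1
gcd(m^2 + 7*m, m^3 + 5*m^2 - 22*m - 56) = m + 7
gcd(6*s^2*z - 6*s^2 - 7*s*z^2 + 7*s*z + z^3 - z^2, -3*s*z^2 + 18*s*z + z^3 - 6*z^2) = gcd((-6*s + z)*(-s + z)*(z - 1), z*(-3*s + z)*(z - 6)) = 1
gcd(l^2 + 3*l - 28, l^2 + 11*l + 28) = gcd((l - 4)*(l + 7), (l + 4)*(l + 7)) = l + 7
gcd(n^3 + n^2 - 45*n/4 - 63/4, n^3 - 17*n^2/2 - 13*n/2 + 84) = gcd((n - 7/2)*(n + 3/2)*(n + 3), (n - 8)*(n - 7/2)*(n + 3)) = n^2 - n/2 - 21/2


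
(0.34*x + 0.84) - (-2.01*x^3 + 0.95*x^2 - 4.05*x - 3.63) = 2.01*x^3 - 0.95*x^2 + 4.39*x + 4.47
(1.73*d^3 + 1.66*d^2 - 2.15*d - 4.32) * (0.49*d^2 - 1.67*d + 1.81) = 0.8477*d^5 - 2.0757*d^4 - 0.6944*d^3 + 4.4783*d^2 + 3.3229*d - 7.8192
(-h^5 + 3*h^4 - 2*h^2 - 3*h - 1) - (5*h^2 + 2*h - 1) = -h^5 + 3*h^4 - 7*h^2 - 5*h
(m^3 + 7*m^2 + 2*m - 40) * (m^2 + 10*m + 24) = m^5 + 17*m^4 + 96*m^3 + 148*m^2 - 352*m - 960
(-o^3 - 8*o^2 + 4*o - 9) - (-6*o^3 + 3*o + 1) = 5*o^3 - 8*o^2 + o - 10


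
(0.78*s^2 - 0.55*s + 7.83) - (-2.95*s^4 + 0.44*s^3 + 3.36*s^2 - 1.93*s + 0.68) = 2.95*s^4 - 0.44*s^3 - 2.58*s^2 + 1.38*s + 7.15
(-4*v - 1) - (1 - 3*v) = -v - 2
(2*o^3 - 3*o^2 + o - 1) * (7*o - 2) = 14*o^4 - 25*o^3 + 13*o^2 - 9*o + 2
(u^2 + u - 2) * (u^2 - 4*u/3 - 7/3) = u^4 - u^3/3 - 17*u^2/3 + u/3 + 14/3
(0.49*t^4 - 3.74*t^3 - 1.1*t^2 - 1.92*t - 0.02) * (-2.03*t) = -0.9947*t^5 + 7.5922*t^4 + 2.233*t^3 + 3.8976*t^2 + 0.0406*t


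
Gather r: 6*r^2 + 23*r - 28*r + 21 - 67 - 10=6*r^2 - 5*r - 56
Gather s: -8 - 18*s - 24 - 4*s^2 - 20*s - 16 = -4*s^2 - 38*s - 48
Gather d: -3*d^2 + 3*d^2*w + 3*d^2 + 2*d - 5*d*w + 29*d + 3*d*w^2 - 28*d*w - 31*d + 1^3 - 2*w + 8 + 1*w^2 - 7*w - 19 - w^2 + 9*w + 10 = 3*d^2*w + d*(3*w^2 - 33*w)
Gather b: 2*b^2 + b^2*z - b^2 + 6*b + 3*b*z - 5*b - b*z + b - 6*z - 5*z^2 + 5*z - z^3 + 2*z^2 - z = b^2*(z + 1) + b*(2*z + 2) - z^3 - 3*z^2 - 2*z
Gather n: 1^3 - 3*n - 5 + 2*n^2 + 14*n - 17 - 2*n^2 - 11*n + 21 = 0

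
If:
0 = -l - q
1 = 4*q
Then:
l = -1/4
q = 1/4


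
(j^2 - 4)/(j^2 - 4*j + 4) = (j + 2)/(j - 2)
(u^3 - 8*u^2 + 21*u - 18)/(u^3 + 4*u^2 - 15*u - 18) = (u^2 - 5*u + 6)/(u^2 + 7*u + 6)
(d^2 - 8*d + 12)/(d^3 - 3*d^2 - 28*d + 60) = 1/(d + 5)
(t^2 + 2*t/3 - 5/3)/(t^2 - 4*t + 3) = (t + 5/3)/(t - 3)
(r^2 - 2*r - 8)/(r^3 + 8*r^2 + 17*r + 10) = (r - 4)/(r^2 + 6*r + 5)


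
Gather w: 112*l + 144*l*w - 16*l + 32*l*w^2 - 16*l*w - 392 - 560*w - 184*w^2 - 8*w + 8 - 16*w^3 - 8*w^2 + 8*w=96*l - 16*w^3 + w^2*(32*l - 192) + w*(128*l - 560) - 384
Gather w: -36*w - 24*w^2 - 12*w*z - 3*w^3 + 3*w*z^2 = -3*w^3 - 24*w^2 + w*(3*z^2 - 12*z - 36)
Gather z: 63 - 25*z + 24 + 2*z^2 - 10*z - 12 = 2*z^2 - 35*z + 75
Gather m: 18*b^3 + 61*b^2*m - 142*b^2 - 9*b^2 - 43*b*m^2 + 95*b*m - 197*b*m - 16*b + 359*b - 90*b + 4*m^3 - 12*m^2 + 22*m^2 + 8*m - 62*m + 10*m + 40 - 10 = 18*b^3 - 151*b^2 + 253*b + 4*m^3 + m^2*(10 - 43*b) + m*(61*b^2 - 102*b - 44) + 30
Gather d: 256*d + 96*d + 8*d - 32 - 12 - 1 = 360*d - 45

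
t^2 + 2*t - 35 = (t - 5)*(t + 7)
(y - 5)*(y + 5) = y^2 - 25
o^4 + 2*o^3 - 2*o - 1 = (o - 1)*(o + 1)^3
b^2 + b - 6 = (b - 2)*(b + 3)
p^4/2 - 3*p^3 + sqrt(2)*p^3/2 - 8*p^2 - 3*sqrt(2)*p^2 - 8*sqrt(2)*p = p*(p/2 + 1)*(p - 8)*(p + sqrt(2))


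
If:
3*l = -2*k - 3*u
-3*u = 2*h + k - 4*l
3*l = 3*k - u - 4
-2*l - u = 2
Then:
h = -7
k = 0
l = -2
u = 2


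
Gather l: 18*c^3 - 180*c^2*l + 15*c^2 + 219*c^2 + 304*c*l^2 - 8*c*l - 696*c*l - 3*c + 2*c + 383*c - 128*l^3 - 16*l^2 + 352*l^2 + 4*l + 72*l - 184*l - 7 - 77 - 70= 18*c^3 + 234*c^2 + 382*c - 128*l^3 + l^2*(304*c + 336) + l*(-180*c^2 - 704*c - 108) - 154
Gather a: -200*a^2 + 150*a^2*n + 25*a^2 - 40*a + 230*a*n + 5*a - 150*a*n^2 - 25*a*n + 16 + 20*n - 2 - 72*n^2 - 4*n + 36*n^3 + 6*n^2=a^2*(150*n - 175) + a*(-150*n^2 + 205*n - 35) + 36*n^3 - 66*n^2 + 16*n + 14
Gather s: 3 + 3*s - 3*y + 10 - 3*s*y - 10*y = s*(3 - 3*y) - 13*y + 13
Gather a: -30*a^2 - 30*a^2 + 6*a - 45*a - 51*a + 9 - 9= -60*a^2 - 90*a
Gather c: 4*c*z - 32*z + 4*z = 4*c*z - 28*z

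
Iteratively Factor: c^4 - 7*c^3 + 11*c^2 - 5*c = (c - 1)*(c^3 - 6*c^2 + 5*c) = (c - 5)*(c - 1)*(c^2 - c) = c*(c - 5)*(c - 1)*(c - 1)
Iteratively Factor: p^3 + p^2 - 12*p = (p)*(p^2 + p - 12) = p*(p - 3)*(p + 4)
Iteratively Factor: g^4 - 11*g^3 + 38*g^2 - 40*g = (g - 5)*(g^3 - 6*g^2 + 8*g) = (g - 5)*(g - 2)*(g^2 - 4*g) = (g - 5)*(g - 4)*(g - 2)*(g)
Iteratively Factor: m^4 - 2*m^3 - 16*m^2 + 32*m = (m - 4)*(m^3 + 2*m^2 - 8*m) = m*(m - 4)*(m^2 + 2*m - 8) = m*(m - 4)*(m - 2)*(m + 4)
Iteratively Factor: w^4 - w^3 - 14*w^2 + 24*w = (w + 4)*(w^3 - 5*w^2 + 6*w) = (w - 2)*(w + 4)*(w^2 - 3*w) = w*(w - 2)*(w + 4)*(w - 3)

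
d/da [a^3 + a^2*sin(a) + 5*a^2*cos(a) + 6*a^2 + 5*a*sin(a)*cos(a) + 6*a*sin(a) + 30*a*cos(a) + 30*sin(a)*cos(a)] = -5*a^2*sin(a) + a^2*cos(a) + 3*a^2 - 28*a*sin(a) + 16*a*cos(a) + 5*a*cos(2*a) + 12*a + 6*sin(a) + 5*sin(2*a)/2 + 30*cos(a) + 30*cos(2*a)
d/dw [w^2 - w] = 2*w - 1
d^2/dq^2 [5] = 0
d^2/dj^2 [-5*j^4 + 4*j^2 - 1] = 8 - 60*j^2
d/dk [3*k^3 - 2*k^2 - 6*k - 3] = 9*k^2 - 4*k - 6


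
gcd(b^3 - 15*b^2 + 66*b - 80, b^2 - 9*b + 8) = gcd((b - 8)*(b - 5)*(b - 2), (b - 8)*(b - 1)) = b - 8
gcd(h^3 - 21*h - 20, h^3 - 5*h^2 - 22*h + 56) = h + 4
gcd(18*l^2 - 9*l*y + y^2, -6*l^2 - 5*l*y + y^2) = -6*l + y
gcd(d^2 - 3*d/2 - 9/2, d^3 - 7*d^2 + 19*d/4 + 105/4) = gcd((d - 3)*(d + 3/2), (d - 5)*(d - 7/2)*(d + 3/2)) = d + 3/2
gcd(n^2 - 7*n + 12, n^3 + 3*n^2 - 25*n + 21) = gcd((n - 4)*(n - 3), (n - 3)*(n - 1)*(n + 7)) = n - 3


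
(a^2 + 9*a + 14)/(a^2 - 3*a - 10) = (a + 7)/(a - 5)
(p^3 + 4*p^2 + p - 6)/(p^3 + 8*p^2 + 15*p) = (p^2 + p - 2)/(p*(p + 5))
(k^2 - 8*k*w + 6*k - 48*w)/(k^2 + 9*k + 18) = (k - 8*w)/(k + 3)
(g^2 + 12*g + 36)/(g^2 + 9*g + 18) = (g + 6)/(g + 3)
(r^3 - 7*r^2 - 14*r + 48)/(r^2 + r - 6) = r - 8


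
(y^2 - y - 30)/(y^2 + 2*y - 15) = (y - 6)/(y - 3)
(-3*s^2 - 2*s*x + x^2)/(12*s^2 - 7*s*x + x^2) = (s + x)/(-4*s + x)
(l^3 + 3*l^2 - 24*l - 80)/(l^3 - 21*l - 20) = (l + 4)/(l + 1)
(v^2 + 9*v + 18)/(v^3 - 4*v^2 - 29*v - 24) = (v + 6)/(v^2 - 7*v - 8)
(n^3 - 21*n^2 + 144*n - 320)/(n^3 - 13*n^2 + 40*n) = (n - 8)/n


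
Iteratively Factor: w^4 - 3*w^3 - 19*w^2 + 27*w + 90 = (w + 2)*(w^3 - 5*w^2 - 9*w + 45) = (w - 5)*(w + 2)*(w^2 - 9) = (w - 5)*(w - 3)*(w + 2)*(w + 3)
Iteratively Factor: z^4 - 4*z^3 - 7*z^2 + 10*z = (z)*(z^3 - 4*z^2 - 7*z + 10) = z*(z - 1)*(z^2 - 3*z - 10) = z*(z - 5)*(z - 1)*(z + 2)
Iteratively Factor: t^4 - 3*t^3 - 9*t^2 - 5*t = (t + 1)*(t^3 - 4*t^2 - 5*t) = t*(t + 1)*(t^2 - 4*t - 5) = t*(t + 1)^2*(t - 5)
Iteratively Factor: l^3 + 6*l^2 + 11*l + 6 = (l + 1)*(l^2 + 5*l + 6) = (l + 1)*(l + 2)*(l + 3)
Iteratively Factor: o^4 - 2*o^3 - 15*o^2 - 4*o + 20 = (o + 2)*(o^3 - 4*o^2 - 7*o + 10) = (o + 2)^2*(o^2 - 6*o + 5) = (o - 5)*(o + 2)^2*(o - 1)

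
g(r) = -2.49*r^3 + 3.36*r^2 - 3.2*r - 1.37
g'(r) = -7.47*r^2 + 6.72*r - 3.2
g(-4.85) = 377.26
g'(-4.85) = -211.51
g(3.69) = -92.53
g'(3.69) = -80.12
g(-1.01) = 7.85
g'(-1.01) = -17.61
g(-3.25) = 130.00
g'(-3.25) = -103.94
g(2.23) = -19.41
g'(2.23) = -25.36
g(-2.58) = 72.01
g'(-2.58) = -70.26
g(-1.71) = 26.38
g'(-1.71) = -36.53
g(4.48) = -172.16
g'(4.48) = -123.02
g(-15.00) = 9206.38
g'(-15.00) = -1784.75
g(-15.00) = 9206.38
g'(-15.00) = -1784.75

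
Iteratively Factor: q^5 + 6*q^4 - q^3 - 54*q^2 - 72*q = (q + 4)*(q^4 + 2*q^3 - 9*q^2 - 18*q) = (q + 2)*(q + 4)*(q^3 - 9*q) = (q + 2)*(q + 3)*(q + 4)*(q^2 - 3*q) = q*(q + 2)*(q + 3)*(q + 4)*(q - 3)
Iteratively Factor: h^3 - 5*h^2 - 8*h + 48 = (h + 3)*(h^2 - 8*h + 16) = (h - 4)*(h + 3)*(h - 4)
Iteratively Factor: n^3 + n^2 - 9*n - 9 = (n - 3)*(n^2 + 4*n + 3) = (n - 3)*(n + 1)*(n + 3)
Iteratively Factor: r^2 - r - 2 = (r + 1)*(r - 2)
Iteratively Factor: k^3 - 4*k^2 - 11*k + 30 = (k - 5)*(k^2 + k - 6) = (k - 5)*(k - 2)*(k + 3)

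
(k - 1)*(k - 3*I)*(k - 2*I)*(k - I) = k^4 - k^3 - 6*I*k^3 - 11*k^2 + 6*I*k^2 + 11*k + 6*I*k - 6*I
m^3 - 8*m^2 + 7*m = m*(m - 7)*(m - 1)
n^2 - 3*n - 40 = (n - 8)*(n + 5)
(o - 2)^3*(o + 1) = o^4 - 5*o^3 + 6*o^2 + 4*o - 8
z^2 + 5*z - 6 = (z - 1)*(z + 6)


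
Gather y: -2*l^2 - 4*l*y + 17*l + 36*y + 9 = -2*l^2 + 17*l + y*(36 - 4*l) + 9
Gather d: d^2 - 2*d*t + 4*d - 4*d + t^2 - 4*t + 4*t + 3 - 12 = d^2 - 2*d*t + t^2 - 9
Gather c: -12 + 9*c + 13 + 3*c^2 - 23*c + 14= 3*c^2 - 14*c + 15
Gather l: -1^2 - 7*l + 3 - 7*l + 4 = 6 - 14*l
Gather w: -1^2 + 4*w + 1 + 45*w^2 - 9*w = 45*w^2 - 5*w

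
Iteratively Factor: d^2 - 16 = (d + 4)*(d - 4)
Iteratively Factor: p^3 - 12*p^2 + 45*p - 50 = (p - 5)*(p^2 - 7*p + 10) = (p - 5)^2*(p - 2)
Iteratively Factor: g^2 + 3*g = (g + 3)*(g)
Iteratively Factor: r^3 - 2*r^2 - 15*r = (r)*(r^2 - 2*r - 15) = r*(r - 5)*(r + 3)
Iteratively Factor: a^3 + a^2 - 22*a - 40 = (a - 5)*(a^2 + 6*a + 8) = (a - 5)*(a + 4)*(a + 2)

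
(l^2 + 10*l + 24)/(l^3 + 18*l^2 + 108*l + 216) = (l + 4)/(l^2 + 12*l + 36)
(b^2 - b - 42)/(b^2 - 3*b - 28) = (b + 6)/(b + 4)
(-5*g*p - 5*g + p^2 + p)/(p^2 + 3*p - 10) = (-5*g*p - 5*g + p^2 + p)/(p^2 + 3*p - 10)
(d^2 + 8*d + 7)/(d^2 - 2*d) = (d^2 + 8*d + 7)/(d*(d - 2))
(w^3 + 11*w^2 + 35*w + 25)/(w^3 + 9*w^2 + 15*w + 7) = (w^2 + 10*w + 25)/(w^2 + 8*w + 7)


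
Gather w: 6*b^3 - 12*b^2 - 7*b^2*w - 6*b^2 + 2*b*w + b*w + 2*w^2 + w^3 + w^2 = 6*b^3 - 18*b^2 + w^3 + 3*w^2 + w*(-7*b^2 + 3*b)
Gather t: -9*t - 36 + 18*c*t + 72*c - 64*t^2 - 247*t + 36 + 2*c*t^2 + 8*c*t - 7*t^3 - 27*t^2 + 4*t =72*c - 7*t^3 + t^2*(2*c - 91) + t*(26*c - 252)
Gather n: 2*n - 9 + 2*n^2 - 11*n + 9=2*n^2 - 9*n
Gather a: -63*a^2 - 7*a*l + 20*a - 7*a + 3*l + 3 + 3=-63*a^2 + a*(13 - 7*l) + 3*l + 6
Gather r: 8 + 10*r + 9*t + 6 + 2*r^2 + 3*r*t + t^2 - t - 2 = 2*r^2 + r*(3*t + 10) + t^2 + 8*t + 12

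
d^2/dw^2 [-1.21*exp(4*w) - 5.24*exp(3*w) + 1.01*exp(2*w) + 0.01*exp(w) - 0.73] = (-19.36*exp(3*w) - 47.16*exp(2*w) + 4.04*exp(w) + 0.01)*exp(w)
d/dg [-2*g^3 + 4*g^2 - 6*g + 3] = -6*g^2 + 8*g - 6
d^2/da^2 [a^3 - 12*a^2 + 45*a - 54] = 6*a - 24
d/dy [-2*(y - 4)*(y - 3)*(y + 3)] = -6*y^2 + 16*y + 18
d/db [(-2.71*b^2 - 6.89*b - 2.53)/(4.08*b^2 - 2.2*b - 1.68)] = (34.0732*b^2 + 29.7504*b + 6.0092)/(16.6464*b^4 - 17.952*b^3 - 8.8688*b^2 + 7.392*b + 2.8224)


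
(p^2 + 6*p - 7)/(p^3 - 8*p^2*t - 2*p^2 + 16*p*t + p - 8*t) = (p + 7)/(p^2 - 8*p*t - p + 8*t)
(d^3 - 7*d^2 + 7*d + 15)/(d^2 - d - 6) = (d^2 - 4*d - 5)/(d + 2)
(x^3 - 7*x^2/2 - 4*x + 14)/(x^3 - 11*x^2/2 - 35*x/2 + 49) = (2*x^2 - 3*x - 14)/(2*x^2 - 7*x - 49)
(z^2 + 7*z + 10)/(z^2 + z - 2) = (z + 5)/(z - 1)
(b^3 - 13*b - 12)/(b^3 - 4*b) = (b^3 - 13*b - 12)/(b*(b^2 - 4))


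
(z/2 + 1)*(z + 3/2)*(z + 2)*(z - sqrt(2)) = z^4/2 - sqrt(2)*z^3/2 + 11*z^3/4 - 11*sqrt(2)*z^2/4 + 5*z^2 - 5*sqrt(2)*z + 3*z - 3*sqrt(2)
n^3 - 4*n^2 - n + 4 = (n - 4)*(n - 1)*(n + 1)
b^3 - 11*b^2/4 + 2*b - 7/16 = (b - 7/4)*(b - 1/2)^2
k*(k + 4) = k^2 + 4*k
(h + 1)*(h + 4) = h^2 + 5*h + 4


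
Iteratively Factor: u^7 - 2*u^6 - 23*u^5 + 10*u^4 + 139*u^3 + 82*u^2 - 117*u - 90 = (u - 5)*(u^6 + 3*u^5 - 8*u^4 - 30*u^3 - 11*u^2 + 27*u + 18) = (u - 5)*(u - 1)*(u^5 + 4*u^4 - 4*u^3 - 34*u^2 - 45*u - 18) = (u - 5)*(u - 1)*(u + 3)*(u^4 + u^3 - 7*u^2 - 13*u - 6) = (u - 5)*(u - 1)*(u + 1)*(u + 3)*(u^3 - 7*u - 6) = (u - 5)*(u - 3)*(u - 1)*(u + 1)*(u + 3)*(u^2 + 3*u + 2) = (u - 5)*(u - 3)*(u - 1)*(u + 1)^2*(u + 3)*(u + 2)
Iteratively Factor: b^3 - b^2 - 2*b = (b)*(b^2 - b - 2) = b*(b - 2)*(b + 1)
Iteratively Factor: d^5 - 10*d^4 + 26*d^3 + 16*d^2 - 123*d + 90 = (d - 3)*(d^4 - 7*d^3 + 5*d^2 + 31*d - 30) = (d - 3)*(d + 2)*(d^3 - 9*d^2 + 23*d - 15) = (d - 3)^2*(d + 2)*(d^2 - 6*d + 5) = (d - 3)^2*(d - 1)*(d + 2)*(d - 5)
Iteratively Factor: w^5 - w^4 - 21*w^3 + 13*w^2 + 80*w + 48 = (w - 4)*(w^4 + 3*w^3 - 9*w^2 - 23*w - 12) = (w - 4)*(w + 1)*(w^3 + 2*w^2 - 11*w - 12) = (w - 4)*(w + 1)*(w + 4)*(w^2 - 2*w - 3) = (w - 4)*(w - 3)*(w + 1)*(w + 4)*(w + 1)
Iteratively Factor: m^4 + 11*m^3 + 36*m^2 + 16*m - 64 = (m + 4)*(m^3 + 7*m^2 + 8*m - 16) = (m + 4)^2*(m^2 + 3*m - 4) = (m - 1)*(m + 4)^2*(m + 4)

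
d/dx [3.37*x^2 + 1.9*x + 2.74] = 6.74*x + 1.9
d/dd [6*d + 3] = 6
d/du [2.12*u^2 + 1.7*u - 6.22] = 4.24*u + 1.7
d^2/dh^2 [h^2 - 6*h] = 2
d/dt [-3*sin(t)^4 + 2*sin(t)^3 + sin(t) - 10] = (-12*sin(t)^3 + 6*sin(t)^2 + 1)*cos(t)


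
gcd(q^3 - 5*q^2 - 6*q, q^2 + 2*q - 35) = 1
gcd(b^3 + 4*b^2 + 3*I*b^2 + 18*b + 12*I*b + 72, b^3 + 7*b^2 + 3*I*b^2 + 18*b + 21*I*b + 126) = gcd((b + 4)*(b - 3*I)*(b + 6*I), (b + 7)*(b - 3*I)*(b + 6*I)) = b^2 + 3*I*b + 18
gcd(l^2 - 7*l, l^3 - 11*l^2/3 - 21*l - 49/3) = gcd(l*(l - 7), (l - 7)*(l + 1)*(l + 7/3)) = l - 7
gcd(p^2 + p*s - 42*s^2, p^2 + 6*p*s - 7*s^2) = p + 7*s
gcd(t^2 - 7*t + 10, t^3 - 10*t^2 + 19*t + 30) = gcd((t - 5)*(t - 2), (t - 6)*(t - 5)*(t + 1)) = t - 5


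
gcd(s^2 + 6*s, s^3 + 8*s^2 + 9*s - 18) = s + 6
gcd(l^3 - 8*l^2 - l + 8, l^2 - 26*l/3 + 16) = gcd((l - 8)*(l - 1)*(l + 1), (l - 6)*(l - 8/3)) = 1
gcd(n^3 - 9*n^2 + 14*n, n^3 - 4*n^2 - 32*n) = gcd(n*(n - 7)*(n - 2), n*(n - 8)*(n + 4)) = n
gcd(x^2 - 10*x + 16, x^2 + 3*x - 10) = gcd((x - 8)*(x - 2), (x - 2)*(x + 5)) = x - 2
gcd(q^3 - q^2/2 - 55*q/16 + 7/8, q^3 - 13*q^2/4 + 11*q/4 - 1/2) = q^2 - 9*q/4 + 1/2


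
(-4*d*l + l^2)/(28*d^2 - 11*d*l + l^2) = -l/(7*d - l)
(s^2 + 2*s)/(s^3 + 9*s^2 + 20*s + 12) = s/(s^2 + 7*s + 6)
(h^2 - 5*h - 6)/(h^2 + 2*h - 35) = (h^2 - 5*h - 6)/(h^2 + 2*h - 35)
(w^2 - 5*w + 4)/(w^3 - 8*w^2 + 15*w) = (w^2 - 5*w + 4)/(w*(w^2 - 8*w + 15))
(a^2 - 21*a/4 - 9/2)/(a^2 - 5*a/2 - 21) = (4*a + 3)/(2*(2*a + 7))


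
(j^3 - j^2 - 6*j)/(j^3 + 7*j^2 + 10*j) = (j - 3)/(j + 5)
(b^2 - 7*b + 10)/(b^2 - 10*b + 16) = (b - 5)/(b - 8)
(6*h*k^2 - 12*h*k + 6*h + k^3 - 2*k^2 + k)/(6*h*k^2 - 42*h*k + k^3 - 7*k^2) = (k^2 - 2*k + 1)/(k*(k - 7))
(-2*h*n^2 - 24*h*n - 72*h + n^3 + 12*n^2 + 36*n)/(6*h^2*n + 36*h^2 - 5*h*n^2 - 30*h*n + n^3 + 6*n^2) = (-n - 6)/(3*h - n)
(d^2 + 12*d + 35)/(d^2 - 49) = (d + 5)/(d - 7)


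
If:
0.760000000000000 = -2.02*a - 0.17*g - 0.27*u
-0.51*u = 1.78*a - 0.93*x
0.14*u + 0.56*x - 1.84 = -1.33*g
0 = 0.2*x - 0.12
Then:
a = -1.08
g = 0.62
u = 4.85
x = 0.60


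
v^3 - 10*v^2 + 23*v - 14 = (v - 7)*(v - 2)*(v - 1)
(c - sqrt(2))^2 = c^2 - 2*sqrt(2)*c + 2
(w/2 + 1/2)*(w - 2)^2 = w^3/2 - 3*w^2/2 + 2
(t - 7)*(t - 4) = t^2 - 11*t + 28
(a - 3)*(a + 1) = a^2 - 2*a - 3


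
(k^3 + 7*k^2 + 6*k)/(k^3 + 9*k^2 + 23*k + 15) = k*(k + 6)/(k^2 + 8*k + 15)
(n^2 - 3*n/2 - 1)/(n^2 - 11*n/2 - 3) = (n - 2)/(n - 6)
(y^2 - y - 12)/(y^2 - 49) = (y^2 - y - 12)/(y^2 - 49)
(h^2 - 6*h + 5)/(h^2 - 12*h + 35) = (h - 1)/(h - 7)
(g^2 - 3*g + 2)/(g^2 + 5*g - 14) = (g - 1)/(g + 7)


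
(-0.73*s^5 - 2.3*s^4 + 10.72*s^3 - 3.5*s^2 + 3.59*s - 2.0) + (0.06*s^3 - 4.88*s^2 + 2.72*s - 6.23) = -0.73*s^5 - 2.3*s^4 + 10.78*s^3 - 8.38*s^2 + 6.31*s - 8.23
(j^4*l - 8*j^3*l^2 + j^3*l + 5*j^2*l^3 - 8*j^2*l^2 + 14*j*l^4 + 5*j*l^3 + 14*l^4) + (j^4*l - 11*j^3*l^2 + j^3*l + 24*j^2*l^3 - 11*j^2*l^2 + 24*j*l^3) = 2*j^4*l - 19*j^3*l^2 + 2*j^3*l + 29*j^2*l^3 - 19*j^2*l^2 + 14*j*l^4 + 29*j*l^3 + 14*l^4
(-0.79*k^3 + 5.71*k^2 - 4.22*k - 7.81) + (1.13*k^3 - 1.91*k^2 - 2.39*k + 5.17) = 0.34*k^3 + 3.8*k^2 - 6.61*k - 2.64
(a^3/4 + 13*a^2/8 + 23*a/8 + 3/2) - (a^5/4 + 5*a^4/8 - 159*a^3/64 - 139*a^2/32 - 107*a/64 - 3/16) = -a^5/4 - 5*a^4/8 + 175*a^3/64 + 191*a^2/32 + 291*a/64 + 27/16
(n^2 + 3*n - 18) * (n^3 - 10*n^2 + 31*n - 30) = n^5 - 7*n^4 - 17*n^3 + 243*n^2 - 648*n + 540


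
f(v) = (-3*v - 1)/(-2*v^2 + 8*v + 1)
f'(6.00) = -0.44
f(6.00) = 0.83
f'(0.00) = 5.00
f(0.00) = -1.00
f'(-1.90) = -0.02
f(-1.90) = -0.22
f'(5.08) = -1.71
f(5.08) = 1.63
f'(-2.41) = -0.02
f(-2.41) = -0.21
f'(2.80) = -0.89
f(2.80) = -1.22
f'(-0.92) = 0.06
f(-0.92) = -0.22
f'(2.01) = -0.34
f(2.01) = -0.78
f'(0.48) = 0.09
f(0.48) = -0.56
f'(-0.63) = 0.22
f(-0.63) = -0.18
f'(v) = (-3*v - 1)*(4*v - 8)/(-2*v^2 + 8*v + 1)^2 - 3/(-2*v^2 + 8*v + 1) = (-6*v^2 - 4*v + 5)/(4*v^4 - 32*v^3 + 60*v^2 + 16*v + 1)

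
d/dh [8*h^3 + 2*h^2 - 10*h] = 24*h^2 + 4*h - 10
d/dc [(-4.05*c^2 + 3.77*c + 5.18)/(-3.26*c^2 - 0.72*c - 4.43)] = (15.2062*c^2 + 69.6566*c - 12.9715)/(10.6276*c^4 + 4.6944*c^3 + 29.402*c^2 + 6.3792*c + 19.6249)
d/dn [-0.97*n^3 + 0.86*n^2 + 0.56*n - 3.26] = -2.91*n^2 + 1.72*n + 0.56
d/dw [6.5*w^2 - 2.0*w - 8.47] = 13.0*w - 2.0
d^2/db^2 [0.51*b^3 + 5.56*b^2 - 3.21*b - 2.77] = 3.06*b + 11.12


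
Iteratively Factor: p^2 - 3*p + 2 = (p - 2)*(p - 1)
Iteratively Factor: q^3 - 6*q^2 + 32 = (q - 4)*(q^2 - 2*q - 8) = (q - 4)^2*(q + 2)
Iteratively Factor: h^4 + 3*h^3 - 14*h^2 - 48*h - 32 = (h - 4)*(h^3 + 7*h^2 + 14*h + 8) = (h - 4)*(h + 1)*(h^2 + 6*h + 8) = (h - 4)*(h + 1)*(h + 4)*(h + 2)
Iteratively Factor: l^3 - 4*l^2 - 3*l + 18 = (l - 3)*(l^2 - l - 6) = (l - 3)^2*(l + 2)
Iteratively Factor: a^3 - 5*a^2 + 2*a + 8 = (a - 4)*(a^2 - a - 2) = (a - 4)*(a - 2)*(a + 1)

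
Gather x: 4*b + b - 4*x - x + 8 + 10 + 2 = 5*b - 5*x + 20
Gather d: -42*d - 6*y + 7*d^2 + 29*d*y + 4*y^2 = 7*d^2 + d*(29*y - 42) + 4*y^2 - 6*y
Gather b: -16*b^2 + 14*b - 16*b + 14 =-16*b^2 - 2*b + 14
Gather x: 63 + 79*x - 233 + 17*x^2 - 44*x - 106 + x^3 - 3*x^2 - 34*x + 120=x^3 + 14*x^2 + x - 156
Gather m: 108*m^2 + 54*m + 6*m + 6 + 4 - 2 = 108*m^2 + 60*m + 8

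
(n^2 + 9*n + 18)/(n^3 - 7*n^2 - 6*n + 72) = (n + 6)/(n^2 - 10*n + 24)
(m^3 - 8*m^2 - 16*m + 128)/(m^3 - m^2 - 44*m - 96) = (m - 4)/(m + 3)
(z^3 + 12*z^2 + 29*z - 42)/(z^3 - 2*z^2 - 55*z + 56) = (z + 6)/(z - 8)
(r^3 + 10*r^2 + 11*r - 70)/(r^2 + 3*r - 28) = (r^2 + 3*r - 10)/(r - 4)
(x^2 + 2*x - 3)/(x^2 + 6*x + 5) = (x^2 + 2*x - 3)/(x^2 + 6*x + 5)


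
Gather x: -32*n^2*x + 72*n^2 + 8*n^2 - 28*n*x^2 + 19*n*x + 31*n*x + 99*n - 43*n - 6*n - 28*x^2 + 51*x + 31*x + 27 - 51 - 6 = 80*n^2 + 50*n + x^2*(-28*n - 28) + x*(-32*n^2 + 50*n + 82) - 30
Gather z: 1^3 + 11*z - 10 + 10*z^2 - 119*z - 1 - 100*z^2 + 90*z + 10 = -90*z^2 - 18*z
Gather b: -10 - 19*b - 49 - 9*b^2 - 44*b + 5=-9*b^2 - 63*b - 54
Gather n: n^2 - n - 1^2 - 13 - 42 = n^2 - n - 56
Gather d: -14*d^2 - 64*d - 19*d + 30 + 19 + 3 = -14*d^2 - 83*d + 52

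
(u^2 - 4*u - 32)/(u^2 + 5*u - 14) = (u^2 - 4*u - 32)/(u^2 + 5*u - 14)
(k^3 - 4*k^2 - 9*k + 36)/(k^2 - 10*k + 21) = (k^2 - k - 12)/(k - 7)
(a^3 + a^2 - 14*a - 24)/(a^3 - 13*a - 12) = (a + 2)/(a + 1)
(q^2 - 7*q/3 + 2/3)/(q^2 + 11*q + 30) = (3*q^2 - 7*q + 2)/(3*(q^2 + 11*q + 30))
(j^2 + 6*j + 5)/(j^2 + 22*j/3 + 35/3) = 3*(j + 1)/(3*j + 7)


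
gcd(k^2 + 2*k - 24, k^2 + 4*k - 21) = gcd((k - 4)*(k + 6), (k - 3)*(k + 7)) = 1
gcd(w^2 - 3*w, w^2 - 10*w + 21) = w - 3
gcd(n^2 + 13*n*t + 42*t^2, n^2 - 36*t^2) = n + 6*t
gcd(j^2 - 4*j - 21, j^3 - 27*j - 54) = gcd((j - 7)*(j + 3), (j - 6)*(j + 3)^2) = j + 3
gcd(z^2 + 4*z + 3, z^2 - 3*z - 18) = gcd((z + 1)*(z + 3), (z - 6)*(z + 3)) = z + 3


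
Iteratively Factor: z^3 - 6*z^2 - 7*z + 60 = (z - 5)*(z^2 - z - 12) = (z - 5)*(z + 3)*(z - 4)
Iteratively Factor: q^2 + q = (q + 1)*(q)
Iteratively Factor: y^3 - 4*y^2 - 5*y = (y - 5)*(y^2 + y) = (y - 5)*(y + 1)*(y)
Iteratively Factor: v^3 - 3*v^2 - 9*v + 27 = (v + 3)*(v^2 - 6*v + 9) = (v - 3)*(v + 3)*(v - 3)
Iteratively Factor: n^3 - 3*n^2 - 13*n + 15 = (n - 1)*(n^2 - 2*n - 15) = (n - 1)*(n + 3)*(n - 5)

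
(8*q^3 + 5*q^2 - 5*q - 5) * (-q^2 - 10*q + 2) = -8*q^5 - 85*q^4 - 29*q^3 + 65*q^2 + 40*q - 10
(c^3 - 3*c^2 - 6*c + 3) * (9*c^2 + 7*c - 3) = 9*c^5 - 20*c^4 - 78*c^3 - 6*c^2 + 39*c - 9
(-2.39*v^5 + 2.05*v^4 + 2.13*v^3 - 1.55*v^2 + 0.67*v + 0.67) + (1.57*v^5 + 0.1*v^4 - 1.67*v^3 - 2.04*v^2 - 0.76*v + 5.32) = -0.82*v^5 + 2.15*v^4 + 0.46*v^3 - 3.59*v^2 - 0.09*v + 5.99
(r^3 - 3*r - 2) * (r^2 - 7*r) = r^5 - 7*r^4 - 3*r^3 + 19*r^2 + 14*r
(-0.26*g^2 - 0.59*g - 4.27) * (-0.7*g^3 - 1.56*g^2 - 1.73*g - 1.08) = 0.182*g^5 + 0.8186*g^4 + 4.3592*g^3 + 7.9627*g^2 + 8.0243*g + 4.6116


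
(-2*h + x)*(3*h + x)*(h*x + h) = -6*h^3*x - 6*h^3 + h^2*x^2 + h^2*x + h*x^3 + h*x^2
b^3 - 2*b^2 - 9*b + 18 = (b - 3)*(b - 2)*(b + 3)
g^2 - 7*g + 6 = (g - 6)*(g - 1)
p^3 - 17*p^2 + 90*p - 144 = (p - 8)*(p - 6)*(p - 3)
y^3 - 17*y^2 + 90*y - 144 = (y - 8)*(y - 6)*(y - 3)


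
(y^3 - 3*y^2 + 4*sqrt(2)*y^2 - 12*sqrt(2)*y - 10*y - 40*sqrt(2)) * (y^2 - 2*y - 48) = y^5 - 5*y^4 + 4*sqrt(2)*y^4 - 52*y^3 - 20*sqrt(2)*y^3 - 208*sqrt(2)*y^2 + 164*y^2 + 480*y + 656*sqrt(2)*y + 1920*sqrt(2)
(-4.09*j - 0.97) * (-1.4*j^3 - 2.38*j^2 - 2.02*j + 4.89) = 5.726*j^4 + 11.0922*j^3 + 10.5704*j^2 - 18.0407*j - 4.7433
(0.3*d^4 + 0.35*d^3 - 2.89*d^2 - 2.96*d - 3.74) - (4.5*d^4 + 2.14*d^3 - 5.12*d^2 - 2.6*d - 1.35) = -4.2*d^4 - 1.79*d^3 + 2.23*d^2 - 0.36*d - 2.39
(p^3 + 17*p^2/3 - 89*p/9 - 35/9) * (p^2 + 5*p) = p^5 + 32*p^4/3 + 166*p^3/9 - 160*p^2/3 - 175*p/9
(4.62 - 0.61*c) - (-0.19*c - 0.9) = 5.52 - 0.42*c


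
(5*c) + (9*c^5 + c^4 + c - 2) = 9*c^5 + c^4 + 6*c - 2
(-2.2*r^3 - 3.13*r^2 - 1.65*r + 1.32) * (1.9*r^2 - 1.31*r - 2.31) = -4.18*r^5 - 3.065*r^4 + 6.0473*r^3 + 11.8998*r^2 + 2.0823*r - 3.0492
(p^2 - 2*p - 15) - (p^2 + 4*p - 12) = -6*p - 3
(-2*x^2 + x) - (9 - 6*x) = -2*x^2 + 7*x - 9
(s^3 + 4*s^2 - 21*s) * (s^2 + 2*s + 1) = s^5 + 6*s^4 - 12*s^3 - 38*s^2 - 21*s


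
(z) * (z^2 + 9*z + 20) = z^3 + 9*z^2 + 20*z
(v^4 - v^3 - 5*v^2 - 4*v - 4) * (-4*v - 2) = -4*v^5 + 2*v^4 + 22*v^3 + 26*v^2 + 24*v + 8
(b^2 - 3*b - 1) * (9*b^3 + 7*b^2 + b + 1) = 9*b^5 - 20*b^4 - 29*b^3 - 9*b^2 - 4*b - 1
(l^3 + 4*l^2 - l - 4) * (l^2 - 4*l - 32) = l^5 - 49*l^3 - 128*l^2 + 48*l + 128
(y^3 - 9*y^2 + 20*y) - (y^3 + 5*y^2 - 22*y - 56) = -14*y^2 + 42*y + 56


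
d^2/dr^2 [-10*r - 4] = 0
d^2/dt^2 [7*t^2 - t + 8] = 14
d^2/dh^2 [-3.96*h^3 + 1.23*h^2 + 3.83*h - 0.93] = 2.46 - 23.76*h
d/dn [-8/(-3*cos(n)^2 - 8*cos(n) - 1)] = 16*(3*cos(n) + 4)*sin(n)/(3*cos(n)^2 + 8*cos(n) + 1)^2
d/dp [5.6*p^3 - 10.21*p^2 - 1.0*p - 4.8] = 16.8*p^2 - 20.42*p - 1.0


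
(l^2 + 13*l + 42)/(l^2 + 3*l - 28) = (l + 6)/(l - 4)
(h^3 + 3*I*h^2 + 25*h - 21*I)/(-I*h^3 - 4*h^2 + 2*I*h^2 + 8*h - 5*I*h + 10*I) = (I*h^3 - 3*h^2 + 25*I*h + 21)/(h^3 + h^2*(-2 - 4*I) + h*(5 + 8*I) - 10)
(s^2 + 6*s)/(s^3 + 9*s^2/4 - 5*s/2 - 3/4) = 4*s*(s + 6)/(4*s^3 + 9*s^2 - 10*s - 3)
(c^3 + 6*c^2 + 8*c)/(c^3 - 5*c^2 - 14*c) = (c + 4)/(c - 7)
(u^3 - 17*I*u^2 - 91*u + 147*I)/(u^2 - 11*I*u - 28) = (u^2 - 10*I*u - 21)/(u - 4*I)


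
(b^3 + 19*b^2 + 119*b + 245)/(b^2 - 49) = (b^2 + 12*b + 35)/(b - 7)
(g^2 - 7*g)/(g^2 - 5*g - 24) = g*(7 - g)/(-g^2 + 5*g + 24)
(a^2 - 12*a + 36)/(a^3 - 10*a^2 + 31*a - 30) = (a^2 - 12*a + 36)/(a^3 - 10*a^2 + 31*a - 30)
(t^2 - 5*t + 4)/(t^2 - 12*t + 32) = (t - 1)/(t - 8)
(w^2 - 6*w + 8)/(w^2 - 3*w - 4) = (w - 2)/(w + 1)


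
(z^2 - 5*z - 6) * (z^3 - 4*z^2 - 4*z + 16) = z^5 - 9*z^4 + 10*z^3 + 60*z^2 - 56*z - 96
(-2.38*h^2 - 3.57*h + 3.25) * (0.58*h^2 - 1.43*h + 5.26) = -1.3804*h^4 + 1.3328*h^3 - 5.5287*h^2 - 23.4257*h + 17.095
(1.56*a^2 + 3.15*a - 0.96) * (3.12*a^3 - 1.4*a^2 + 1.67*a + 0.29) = 4.8672*a^5 + 7.644*a^4 - 4.8*a^3 + 7.0569*a^2 - 0.6897*a - 0.2784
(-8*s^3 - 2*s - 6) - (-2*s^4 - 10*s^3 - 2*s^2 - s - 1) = 2*s^4 + 2*s^3 + 2*s^2 - s - 5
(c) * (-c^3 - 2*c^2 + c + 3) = -c^4 - 2*c^3 + c^2 + 3*c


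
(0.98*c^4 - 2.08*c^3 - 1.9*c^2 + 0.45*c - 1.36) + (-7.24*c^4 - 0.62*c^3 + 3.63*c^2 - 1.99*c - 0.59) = -6.26*c^4 - 2.7*c^3 + 1.73*c^2 - 1.54*c - 1.95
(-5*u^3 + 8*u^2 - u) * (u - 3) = -5*u^4 + 23*u^3 - 25*u^2 + 3*u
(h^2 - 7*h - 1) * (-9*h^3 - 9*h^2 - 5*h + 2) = -9*h^5 + 54*h^4 + 67*h^3 + 46*h^2 - 9*h - 2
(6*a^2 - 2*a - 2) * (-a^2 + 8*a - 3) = -6*a^4 + 50*a^3 - 32*a^2 - 10*a + 6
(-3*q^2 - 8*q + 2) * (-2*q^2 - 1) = 6*q^4 + 16*q^3 - q^2 + 8*q - 2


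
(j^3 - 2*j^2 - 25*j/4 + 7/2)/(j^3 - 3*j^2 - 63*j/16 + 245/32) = 8*(2*j^2 + 3*j - 2)/(16*j^2 + 8*j - 35)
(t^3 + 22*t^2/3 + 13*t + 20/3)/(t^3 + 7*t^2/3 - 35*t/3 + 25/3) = (3*t^2 + 7*t + 4)/(3*t^2 - 8*t + 5)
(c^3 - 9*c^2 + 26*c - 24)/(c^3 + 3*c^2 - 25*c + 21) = (c^2 - 6*c + 8)/(c^2 + 6*c - 7)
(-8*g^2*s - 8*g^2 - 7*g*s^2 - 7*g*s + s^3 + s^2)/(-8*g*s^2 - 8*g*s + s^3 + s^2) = (g + s)/s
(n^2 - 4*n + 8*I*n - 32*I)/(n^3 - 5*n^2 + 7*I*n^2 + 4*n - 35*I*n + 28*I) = (n + 8*I)/(n^2 + n*(-1 + 7*I) - 7*I)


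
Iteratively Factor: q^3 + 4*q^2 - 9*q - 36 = (q + 3)*(q^2 + q - 12) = (q + 3)*(q + 4)*(q - 3)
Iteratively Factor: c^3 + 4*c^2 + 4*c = (c)*(c^2 + 4*c + 4) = c*(c + 2)*(c + 2)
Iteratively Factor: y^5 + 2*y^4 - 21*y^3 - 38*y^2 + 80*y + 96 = (y - 2)*(y^4 + 4*y^3 - 13*y^2 - 64*y - 48) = (y - 2)*(y + 3)*(y^3 + y^2 - 16*y - 16) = (y - 2)*(y + 1)*(y + 3)*(y^2 - 16) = (y - 2)*(y + 1)*(y + 3)*(y + 4)*(y - 4)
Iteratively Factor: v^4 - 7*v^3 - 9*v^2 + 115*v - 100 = (v - 5)*(v^3 - 2*v^2 - 19*v + 20) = (v - 5)*(v - 1)*(v^2 - v - 20) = (v - 5)^2*(v - 1)*(v + 4)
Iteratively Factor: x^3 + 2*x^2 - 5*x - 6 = (x - 2)*(x^2 + 4*x + 3) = (x - 2)*(x + 1)*(x + 3)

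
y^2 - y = y*(y - 1)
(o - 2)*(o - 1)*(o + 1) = o^3 - 2*o^2 - o + 2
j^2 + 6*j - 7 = (j - 1)*(j + 7)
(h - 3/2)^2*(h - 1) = h^3 - 4*h^2 + 21*h/4 - 9/4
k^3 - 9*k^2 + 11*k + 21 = (k - 7)*(k - 3)*(k + 1)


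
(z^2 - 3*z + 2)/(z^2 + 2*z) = (z^2 - 3*z + 2)/(z*(z + 2))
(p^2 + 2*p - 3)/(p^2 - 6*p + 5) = (p + 3)/(p - 5)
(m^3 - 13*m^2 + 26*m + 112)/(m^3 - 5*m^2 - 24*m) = (m^2 - 5*m - 14)/(m*(m + 3))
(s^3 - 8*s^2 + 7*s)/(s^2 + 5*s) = (s^2 - 8*s + 7)/(s + 5)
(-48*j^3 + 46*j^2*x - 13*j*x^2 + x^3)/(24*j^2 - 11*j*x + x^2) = -2*j + x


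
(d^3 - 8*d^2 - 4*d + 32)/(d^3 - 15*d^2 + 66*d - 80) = (d + 2)/(d - 5)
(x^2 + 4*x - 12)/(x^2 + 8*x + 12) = (x - 2)/(x + 2)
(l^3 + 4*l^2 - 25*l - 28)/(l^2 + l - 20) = (l^2 + 8*l + 7)/(l + 5)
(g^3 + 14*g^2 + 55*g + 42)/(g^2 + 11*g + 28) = (g^2 + 7*g + 6)/(g + 4)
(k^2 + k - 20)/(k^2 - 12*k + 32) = (k + 5)/(k - 8)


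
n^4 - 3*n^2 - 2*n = n*(n - 2)*(n + 1)^2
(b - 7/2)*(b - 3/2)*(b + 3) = b^3 - 2*b^2 - 39*b/4 + 63/4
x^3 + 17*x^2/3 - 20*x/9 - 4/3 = (x - 2/3)*(x + 1/3)*(x + 6)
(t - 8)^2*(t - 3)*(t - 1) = t^4 - 20*t^3 + 131*t^2 - 304*t + 192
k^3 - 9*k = k*(k - 3)*(k + 3)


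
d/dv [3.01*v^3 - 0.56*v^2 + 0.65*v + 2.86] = 9.03*v^2 - 1.12*v + 0.65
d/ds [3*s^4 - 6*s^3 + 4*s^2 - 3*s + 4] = 12*s^3 - 18*s^2 + 8*s - 3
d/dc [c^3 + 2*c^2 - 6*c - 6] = 3*c^2 + 4*c - 6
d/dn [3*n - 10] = 3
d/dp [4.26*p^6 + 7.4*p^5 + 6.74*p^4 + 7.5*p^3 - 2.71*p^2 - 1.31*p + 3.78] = 25.56*p^5 + 37.0*p^4 + 26.96*p^3 + 22.5*p^2 - 5.42*p - 1.31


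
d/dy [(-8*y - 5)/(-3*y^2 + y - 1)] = (24*y^2 - 8*y - (6*y - 1)*(8*y + 5) + 8)/(3*y^2 - y + 1)^2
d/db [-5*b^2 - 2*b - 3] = -10*b - 2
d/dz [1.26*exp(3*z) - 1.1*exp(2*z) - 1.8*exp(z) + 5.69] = (3.78*exp(2*z) - 2.2*exp(z) - 1.8)*exp(z)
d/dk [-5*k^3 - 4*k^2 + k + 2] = -15*k^2 - 8*k + 1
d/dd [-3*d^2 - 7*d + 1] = -6*d - 7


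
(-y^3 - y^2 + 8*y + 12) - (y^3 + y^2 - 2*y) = -2*y^3 - 2*y^2 + 10*y + 12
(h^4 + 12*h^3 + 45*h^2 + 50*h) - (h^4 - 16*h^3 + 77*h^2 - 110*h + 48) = 28*h^3 - 32*h^2 + 160*h - 48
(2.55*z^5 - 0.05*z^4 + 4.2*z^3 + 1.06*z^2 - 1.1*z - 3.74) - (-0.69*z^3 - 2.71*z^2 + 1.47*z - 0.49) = 2.55*z^5 - 0.05*z^4 + 4.89*z^3 + 3.77*z^2 - 2.57*z - 3.25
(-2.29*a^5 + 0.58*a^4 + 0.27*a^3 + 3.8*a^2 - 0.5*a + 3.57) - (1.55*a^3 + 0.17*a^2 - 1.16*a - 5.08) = -2.29*a^5 + 0.58*a^4 - 1.28*a^3 + 3.63*a^2 + 0.66*a + 8.65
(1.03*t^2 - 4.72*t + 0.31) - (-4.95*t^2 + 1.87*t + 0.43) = 5.98*t^2 - 6.59*t - 0.12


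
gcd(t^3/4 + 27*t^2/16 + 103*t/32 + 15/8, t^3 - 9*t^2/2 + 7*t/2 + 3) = 1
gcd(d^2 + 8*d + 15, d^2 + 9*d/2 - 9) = 1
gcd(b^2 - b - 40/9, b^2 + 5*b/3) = b + 5/3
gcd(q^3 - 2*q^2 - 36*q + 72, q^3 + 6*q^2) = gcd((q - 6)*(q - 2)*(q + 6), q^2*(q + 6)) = q + 6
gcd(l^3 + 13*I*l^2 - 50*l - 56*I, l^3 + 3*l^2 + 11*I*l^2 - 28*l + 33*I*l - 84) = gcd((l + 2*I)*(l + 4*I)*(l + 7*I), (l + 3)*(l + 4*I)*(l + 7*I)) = l^2 + 11*I*l - 28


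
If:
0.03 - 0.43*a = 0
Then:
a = 0.07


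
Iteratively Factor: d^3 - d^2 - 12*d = (d - 4)*(d^2 + 3*d) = d*(d - 4)*(d + 3)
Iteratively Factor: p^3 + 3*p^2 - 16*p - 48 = (p + 3)*(p^2 - 16) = (p + 3)*(p + 4)*(p - 4)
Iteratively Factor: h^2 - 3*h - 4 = (h - 4)*(h + 1)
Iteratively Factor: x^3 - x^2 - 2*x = (x)*(x^2 - x - 2) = x*(x + 1)*(x - 2)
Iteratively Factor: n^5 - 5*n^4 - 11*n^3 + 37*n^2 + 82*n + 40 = (n - 4)*(n^4 - n^3 - 15*n^2 - 23*n - 10) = (n - 4)*(n + 1)*(n^3 - 2*n^2 - 13*n - 10) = (n - 4)*(n + 1)^2*(n^2 - 3*n - 10) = (n - 4)*(n + 1)^2*(n + 2)*(n - 5)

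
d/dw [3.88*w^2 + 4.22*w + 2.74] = 7.76*w + 4.22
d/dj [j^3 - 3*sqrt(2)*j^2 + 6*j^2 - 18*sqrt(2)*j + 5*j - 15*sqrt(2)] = 3*j^2 - 6*sqrt(2)*j + 12*j - 18*sqrt(2) + 5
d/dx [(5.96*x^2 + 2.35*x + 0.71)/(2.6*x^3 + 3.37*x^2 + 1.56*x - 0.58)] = (-15.496*x^4 - 12.22*x^3 - 4.1599*x^2 - 11.699*x - 2.4706)/(6.76*x^6 + 17.524*x^5 + 19.4689*x^4 + 7.4984*x^3 - 1.4756*x^2 - 1.8096*x + 0.3364)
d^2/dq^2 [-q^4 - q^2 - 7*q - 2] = -12*q^2 - 2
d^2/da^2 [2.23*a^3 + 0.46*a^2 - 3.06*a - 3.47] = 13.38*a + 0.92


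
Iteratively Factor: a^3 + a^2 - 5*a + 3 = (a + 3)*(a^2 - 2*a + 1) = (a - 1)*(a + 3)*(a - 1)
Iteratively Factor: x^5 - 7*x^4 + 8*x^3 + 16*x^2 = (x)*(x^4 - 7*x^3 + 8*x^2 + 16*x) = x*(x - 4)*(x^3 - 3*x^2 - 4*x) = x*(x - 4)*(x + 1)*(x^2 - 4*x) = x^2*(x - 4)*(x + 1)*(x - 4)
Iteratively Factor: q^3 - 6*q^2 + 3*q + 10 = (q - 5)*(q^2 - q - 2) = (q - 5)*(q - 2)*(q + 1)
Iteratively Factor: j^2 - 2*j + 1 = (j - 1)*(j - 1)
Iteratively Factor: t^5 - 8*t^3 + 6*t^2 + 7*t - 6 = (t - 1)*(t^4 + t^3 - 7*t^2 - t + 6) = (t - 1)*(t + 3)*(t^3 - 2*t^2 - t + 2) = (t - 1)*(t + 1)*(t + 3)*(t^2 - 3*t + 2) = (t - 1)^2*(t + 1)*(t + 3)*(t - 2)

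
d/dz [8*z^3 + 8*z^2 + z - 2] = 24*z^2 + 16*z + 1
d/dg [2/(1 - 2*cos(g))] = -4*sin(g)/(2*cos(g) - 1)^2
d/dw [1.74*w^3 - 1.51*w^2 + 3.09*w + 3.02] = 5.22*w^2 - 3.02*w + 3.09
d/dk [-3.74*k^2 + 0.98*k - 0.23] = 0.98 - 7.48*k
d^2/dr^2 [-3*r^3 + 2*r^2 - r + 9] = 4 - 18*r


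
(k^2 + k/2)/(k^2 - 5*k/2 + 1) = k*(2*k + 1)/(2*k^2 - 5*k + 2)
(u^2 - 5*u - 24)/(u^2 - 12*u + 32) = (u + 3)/(u - 4)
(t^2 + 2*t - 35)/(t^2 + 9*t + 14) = (t - 5)/(t + 2)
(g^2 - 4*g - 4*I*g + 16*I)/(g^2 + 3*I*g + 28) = (g - 4)/(g + 7*I)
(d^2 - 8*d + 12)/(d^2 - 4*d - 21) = (-d^2 + 8*d - 12)/(-d^2 + 4*d + 21)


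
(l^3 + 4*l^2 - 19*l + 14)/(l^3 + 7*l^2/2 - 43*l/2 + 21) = 2*(l - 1)/(2*l - 3)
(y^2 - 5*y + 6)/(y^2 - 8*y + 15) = (y - 2)/(y - 5)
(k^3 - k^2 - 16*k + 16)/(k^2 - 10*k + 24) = (k^2 + 3*k - 4)/(k - 6)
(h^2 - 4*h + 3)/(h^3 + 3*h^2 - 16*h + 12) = (h - 3)/(h^2 + 4*h - 12)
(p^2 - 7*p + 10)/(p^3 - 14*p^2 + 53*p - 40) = (p - 2)/(p^2 - 9*p + 8)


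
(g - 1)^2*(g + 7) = g^3 + 5*g^2 - 13*g + 7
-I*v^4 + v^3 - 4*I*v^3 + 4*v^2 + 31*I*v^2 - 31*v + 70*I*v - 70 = (v - 5)*(v + 2)*(v + 7)*(-I*v + 1)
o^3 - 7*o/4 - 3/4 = (o - 3/2)*(o + 1/2)*(o + 1)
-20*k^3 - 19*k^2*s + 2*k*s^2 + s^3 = (-4*k + s)*(k + s)*(5*k + s)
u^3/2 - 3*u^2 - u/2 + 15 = (u/2 + 1)*(u - 5)*(u - 3)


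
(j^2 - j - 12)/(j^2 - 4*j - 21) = (j - 4)/(j - 7)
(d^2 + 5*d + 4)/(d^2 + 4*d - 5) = (d^2 + 5*d + 4)/(d^2 + 4*d - 5)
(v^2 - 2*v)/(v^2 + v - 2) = v*(v - 2)/(v^2 + v - 2)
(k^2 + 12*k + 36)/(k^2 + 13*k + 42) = (k + 6)/(k + 7)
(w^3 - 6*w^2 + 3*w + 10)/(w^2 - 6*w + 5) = (w^2 - w - 2)/(w - 1)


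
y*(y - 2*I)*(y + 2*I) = y^3 + 4*y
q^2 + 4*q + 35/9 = (q + 5/3)*(q + 7/3)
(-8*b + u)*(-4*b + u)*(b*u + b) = 32*b^3*u + 32*b^3 - 12*b^2*u^2 - 12*b^2*u + b*u^3 + b*u^2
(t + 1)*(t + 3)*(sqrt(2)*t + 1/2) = sqrt(2)*t^3 + t^2/2 + 4*sqrt(2)*t^2 + 2*t + 3*sqrt(2)*t + 3/2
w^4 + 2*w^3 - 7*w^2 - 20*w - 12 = (w - 3)*(w + 1)*(w + 2)^2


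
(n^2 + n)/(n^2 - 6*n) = (n + 1)/(n - 6)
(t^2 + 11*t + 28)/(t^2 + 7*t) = (t + 4)/t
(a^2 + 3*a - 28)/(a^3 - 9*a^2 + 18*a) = (a^2 + 3*a - 28)/(a*(a^2 - 9*a + 18))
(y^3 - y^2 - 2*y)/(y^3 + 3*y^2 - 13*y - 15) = y*(y - 2)/(y^2 + 2*y - 15)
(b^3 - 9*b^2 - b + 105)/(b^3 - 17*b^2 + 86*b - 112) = (b^2 - 2*b - 15)/(b^2 - 10*b + 16)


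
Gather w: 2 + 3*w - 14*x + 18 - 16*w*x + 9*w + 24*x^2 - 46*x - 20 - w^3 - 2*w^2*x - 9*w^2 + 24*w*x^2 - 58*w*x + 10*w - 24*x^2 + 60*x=-w^3 + w^2*(-2*x - 9) + w*(24*x^2 - 74*x + 22)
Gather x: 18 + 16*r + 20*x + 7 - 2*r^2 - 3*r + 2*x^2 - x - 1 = -2*r^2 + 13*r + 2*x^2 + 19*x + 24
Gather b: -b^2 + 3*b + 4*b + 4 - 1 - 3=-b^2 + 7*b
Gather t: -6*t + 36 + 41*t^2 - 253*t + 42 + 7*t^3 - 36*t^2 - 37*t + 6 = 7*t^3 + 5*t^2 - 296*t + 84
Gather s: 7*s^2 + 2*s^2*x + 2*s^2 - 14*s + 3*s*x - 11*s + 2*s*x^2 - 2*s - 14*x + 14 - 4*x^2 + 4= s^2*(2*x + 9) + s*(2*x^2 + 3*x - 27) - 4*x^2 - 14*x + 18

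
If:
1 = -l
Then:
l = -1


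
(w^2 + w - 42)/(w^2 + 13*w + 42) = (w - 6)/(w + 6)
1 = 1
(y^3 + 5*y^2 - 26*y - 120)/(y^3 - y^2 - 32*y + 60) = (y + 4)/(y - 2)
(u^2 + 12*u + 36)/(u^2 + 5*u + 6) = (u^2 + 12*u + 36)/(u^2 + 5*u + 6)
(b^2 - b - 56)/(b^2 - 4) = (b^2 - b - 56)/(b^2 - 4)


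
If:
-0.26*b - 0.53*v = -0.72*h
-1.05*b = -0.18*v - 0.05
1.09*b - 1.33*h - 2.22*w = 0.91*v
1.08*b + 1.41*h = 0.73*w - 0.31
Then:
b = 0.01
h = -0.14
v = -0.20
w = 0.17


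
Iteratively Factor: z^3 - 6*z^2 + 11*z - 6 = (z - 3)*(z^2 - 3*z + 2) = (z - 3)*(z - 2)*(z - 1)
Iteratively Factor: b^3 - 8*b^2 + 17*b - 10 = (b - 5)*(b^2 - 3*b + 2) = (b - 5)*(b - 2)*(b - 1)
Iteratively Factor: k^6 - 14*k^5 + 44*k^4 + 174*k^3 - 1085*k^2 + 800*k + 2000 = (k - 5)*(k^5 - 9*k^4 - k^3 + 169*k^2 - 240*k - 400) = (k - 5)*(k - 4)*(k^4 - 5*k^3 - 21*k^2 + 85*k + 100) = (k - 5)^2*(k - 4)*(k^3 - 21*k - 20) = (k - 5)^2*(k - 4)*(k + 1)*(k^2 - k - 20) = (k - 5)^3*(k - 4)*(k + 1)*(k + 4)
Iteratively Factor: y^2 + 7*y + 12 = (y + 4)*(y + 3)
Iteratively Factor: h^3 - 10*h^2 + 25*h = (h - 5)*(h^2 - 5*h) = (h - 5)^2*(h)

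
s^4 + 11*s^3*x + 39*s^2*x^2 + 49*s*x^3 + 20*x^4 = (s + x)^2*(s + 4*x)*(s + 5*x)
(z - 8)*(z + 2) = z^2 - 6*z - 16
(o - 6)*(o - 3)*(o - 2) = o^3 - 11*o^2 + 36*o - 36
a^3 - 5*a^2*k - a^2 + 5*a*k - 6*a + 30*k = (a - 3)*(a + 2)*(a - 5*k)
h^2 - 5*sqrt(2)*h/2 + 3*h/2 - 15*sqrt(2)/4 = (h + 3/2)*(h - 5*sqrt(2)/2)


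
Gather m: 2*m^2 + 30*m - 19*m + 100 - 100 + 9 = 2*m^2 + 11*m + 9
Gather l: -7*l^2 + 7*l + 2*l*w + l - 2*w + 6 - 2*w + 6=-7*l^2 + l*(2*w + 8) - 4*w + 12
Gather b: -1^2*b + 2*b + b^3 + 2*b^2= b^3 + 2*b^2 + b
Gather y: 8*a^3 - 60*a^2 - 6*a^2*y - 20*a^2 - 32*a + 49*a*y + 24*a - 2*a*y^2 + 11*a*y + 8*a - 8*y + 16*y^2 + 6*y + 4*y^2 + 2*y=8*a^3 - 80*a^2 + y^2*(20 - 2*a) + y*(-6*a^2 + 60*a)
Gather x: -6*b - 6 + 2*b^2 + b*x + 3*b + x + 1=2*b^2 - 3*b + x*(b + 1) - 5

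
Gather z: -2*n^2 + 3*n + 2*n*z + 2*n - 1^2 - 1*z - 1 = -2*n^2 + 5*n + z*(2*n - 1) - 2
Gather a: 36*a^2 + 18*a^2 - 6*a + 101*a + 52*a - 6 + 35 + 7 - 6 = 54*a^2 + 147*a + 30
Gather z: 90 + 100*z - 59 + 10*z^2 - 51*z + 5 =10*z^2 + 49*z + 36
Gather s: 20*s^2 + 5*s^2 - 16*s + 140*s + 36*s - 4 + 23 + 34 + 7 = 25*s^2 + 160*s + 60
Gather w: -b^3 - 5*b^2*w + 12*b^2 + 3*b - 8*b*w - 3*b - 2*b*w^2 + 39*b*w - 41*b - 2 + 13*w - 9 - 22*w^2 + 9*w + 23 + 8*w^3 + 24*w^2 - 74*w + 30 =-b^3 + 12*b^2 - 41*b + 8*w^3 + w^2*(2 - 2*b) + w*(-5*b^2 + 31*b - 52) + 42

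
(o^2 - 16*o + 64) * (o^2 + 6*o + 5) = o^4 - 10*o^3 - 27*o^2 + 304*o + 320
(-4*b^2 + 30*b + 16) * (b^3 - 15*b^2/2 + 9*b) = -4*b^5 + 60*b^4 - 245*b^3 + 150*b^2 + 144*b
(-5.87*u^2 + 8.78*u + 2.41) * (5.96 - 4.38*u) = 25.7106*u^3 - 73.4416*u^2 + 41.773*u + 14.3636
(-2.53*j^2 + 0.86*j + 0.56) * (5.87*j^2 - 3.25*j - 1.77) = -14.8511*j^4 + 13.2707*j^3 + 4.9703*j^2 - 3.3422*j - 0.9912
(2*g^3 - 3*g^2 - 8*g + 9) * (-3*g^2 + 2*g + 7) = -6*g^5 + 13*g^4 + 32*g^3 - 64*g^2 - 38*g + 63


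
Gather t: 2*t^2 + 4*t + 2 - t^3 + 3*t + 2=-t^3 + 2*t^2 + 7*t + 4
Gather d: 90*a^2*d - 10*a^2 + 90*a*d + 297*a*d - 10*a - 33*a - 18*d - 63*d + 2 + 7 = -10*a^2 - 43*a + d*(90*a^2 + 387*a - 81) + 9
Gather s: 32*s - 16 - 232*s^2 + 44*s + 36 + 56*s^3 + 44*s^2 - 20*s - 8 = 56*s^3 - 188*s^2 + 56*s + 12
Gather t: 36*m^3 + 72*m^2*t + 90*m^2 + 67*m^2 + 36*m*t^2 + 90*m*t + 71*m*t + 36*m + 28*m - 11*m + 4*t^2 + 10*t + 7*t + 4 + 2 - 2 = 36*m^3 + 157*m^2 + 53*m + t^2*(36*m + 4) + t*(72*m^2 + 161*m + 17) + 4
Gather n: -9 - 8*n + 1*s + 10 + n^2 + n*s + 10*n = n^2 + n*(s + 2) + s + 1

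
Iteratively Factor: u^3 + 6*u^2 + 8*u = (u + 4)*(u^2 + 2*u) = (u + 2)*(u + 4)*(u)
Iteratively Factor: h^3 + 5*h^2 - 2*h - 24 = (h + 4)*(h^2 + h - 6) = (h - 2)*(h + 4)*(h + 3)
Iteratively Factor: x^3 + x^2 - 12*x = (x)*(x^2 + x - 12) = x*(x + 4)*(x - 3)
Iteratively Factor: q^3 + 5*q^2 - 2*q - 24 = (q + 4)*(q^2 + q - 6) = (q + 3)*(q + 4)*(q - 2)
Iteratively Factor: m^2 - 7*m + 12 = (m - 4)*(m - 3)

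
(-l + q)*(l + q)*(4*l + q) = -4*l^3 - l^2*q + 4*l*q^2 + q^3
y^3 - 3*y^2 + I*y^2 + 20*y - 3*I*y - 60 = (y - 3)*(y - 4*I)*(y + 5*I)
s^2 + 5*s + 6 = (s + 2)*(s + 3)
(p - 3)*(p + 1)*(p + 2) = p^3 - 7*p - 6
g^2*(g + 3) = g^3 + 3*g^2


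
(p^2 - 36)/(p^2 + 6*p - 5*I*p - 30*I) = (p - 6)/(p - 5*I)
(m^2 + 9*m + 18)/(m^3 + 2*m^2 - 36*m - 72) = (m + 3)/(m^2 - 4*m - 12)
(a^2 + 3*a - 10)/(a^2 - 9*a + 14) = (a + 5)/(a - 7)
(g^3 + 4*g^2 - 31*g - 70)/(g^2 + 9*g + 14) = g - 5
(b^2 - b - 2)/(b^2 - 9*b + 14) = (b + 1)/(b - 7)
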